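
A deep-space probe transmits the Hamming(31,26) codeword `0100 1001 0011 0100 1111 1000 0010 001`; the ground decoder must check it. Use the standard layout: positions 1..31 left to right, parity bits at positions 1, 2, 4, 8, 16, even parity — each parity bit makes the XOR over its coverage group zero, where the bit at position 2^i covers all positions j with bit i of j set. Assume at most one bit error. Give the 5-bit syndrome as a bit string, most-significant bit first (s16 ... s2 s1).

10011

s1: b1⊕b3⊕b5⊕b7⊕b9⊕b11⊕b13⊕b15⊕b17⊕b19⊕b21⊕b23⊕b25⊕b27⊕b29⊕b31 = 0⊕0⊕1⊕0⊕0⊕1⊕0⊕0⊕1⊕1⊕1⊕0⊕0⊕1⊕0⊕1 = 1
s2: b2⊕b3⊕b6⊕b7⊕b10⊕b11⊕b14⊕b15⊕b18⊕b19⊕b22⊕b23⊕b26⊕b27⊕b30⊕b31 = 1⊕0⊕0⊕0⊕0⊕1⊕1⊕0⊕1⊕1⊕0⊕0⊕0⊕1⊕0⊕1 = 1
s4: b4⊕b5⊕b6⊕b7⊕b12⊕b13⊕b14⊕b15⊕b20⊕b21⊕b22⊕b23⊕b28⊕b29⊕b30⊕b31 = 0⊕1⊕0⊕0⊕1⊕0⊕1⊕0⊕1⊕1⊕0⊕0⊕0⊕0⊕0⊕1 = 0
s8: b8⊕b9⊕b10⊕b11⊕b12⊕b13⊕b14⊕b15⊕b24⊕b25⊕b26⊕b27⊕b28⊕b29⊕b30⊕b31 = 1⊕0⊕0⊕1⊕1⊕0⊕1⊕0⊕0⊕0⊕0⊕1⊕0⊕0⊕0⊕1 = 0
s16: b16⊕b17⊕b18⊕b19⊕b20⊕b21⊕b22⊕b23⊕b24⊕b25⊕b26⊕b27⊕b28⊕b29⊕b30⊕b31 = 0⊕1⊕1⊕1⊕1⊕1⊕0⊕0⊕0⊕0⊕0⊕1⊕0⊕0⊕0⊕1 = 1
Syndrome (s16...s1) = 10011 → position 19.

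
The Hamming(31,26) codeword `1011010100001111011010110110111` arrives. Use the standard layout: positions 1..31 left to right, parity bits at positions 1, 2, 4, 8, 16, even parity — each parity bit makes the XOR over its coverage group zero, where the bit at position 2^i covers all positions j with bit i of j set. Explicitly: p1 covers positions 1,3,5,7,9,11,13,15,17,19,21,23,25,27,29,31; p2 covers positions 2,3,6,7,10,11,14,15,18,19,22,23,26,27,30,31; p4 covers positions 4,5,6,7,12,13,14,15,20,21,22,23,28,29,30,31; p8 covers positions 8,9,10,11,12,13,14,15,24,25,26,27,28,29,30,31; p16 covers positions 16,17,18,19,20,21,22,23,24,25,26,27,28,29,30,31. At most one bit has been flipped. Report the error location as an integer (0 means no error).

18

s1: b1⊕b3⊕b5⊕b7⊕b9⊕b11⊕b13⊕b15⊕b17⊕b19⊕b21⊕b23⊕b25⊕b27⊕b29⊕b31 = 1⊕1⊕0⊕0⊕0⊕0⊕1⊕1⊕0⊕1⊕1⊕1⊕0⊕1⊕1⊕1 = 0
s2: b2⊕b3⊕b6⊕b7⊕b10⊕b11⊕b14⊕b15⊕b18⊕b19⊕b22⊕b23⊕b26⊕b27⊕b30⊕b31 = 0⊕1⊕1⊕0⊕0⊕0⊕1⊕1⊕1⊕1⊕0⊕1⊕1⊕1⊕1⊕1 = 1
s4: b4⊕b5⊕b6⊕b7⊕b12⊕b13⊕b14⊕b15⊕b20⊕b21⊕b22⊕b23⊕b28⊕b29⊕b30⊕b31 = 1⊕0⊕1⊕0⊕0⊕1⊕1⊕1⊕0⊕1⊕0⊕1⊕0⊕1⊕1⊕1 = 0
s8: b8⊕b9⊕b10⊕b11⊕b12⊕b13⊕b14⊕b15⊕b24⊕b25⊕b26⊕b27⊕b28⊕b29⊕b30⊕b31 = 1⊕0⊕0⊕0⊕0⊕1⊕1⊕1⊕1⊕0⊕1⊕1⊕0⊕1⊕1⊕1 = 0
s16: b16⊕b17⊕b18⊕b19⊕b20⊕b21⊕b22⊕b23⊕b24⊕b25⊕b26⊕b27⊕b28⊕b29⊕b30⊕b31 = 1⊕0⊕1⊕1⊕0⊕1⊕0⊕1⊕1⊕0⊕1⊕1⊕0⊕1⊕1⊕1 = 1
Syndrome (s16...s1) = 10010 → position 18.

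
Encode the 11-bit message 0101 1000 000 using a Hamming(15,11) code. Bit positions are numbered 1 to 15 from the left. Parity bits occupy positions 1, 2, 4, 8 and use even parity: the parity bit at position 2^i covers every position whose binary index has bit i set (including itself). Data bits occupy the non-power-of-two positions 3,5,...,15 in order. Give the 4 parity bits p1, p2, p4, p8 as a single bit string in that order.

Place data bits at non-power-of-two positions: b3=0, b5=1, b6=0, b7=1, b9=1, b10=0, b11=0, b12=0, b13=0, b14=0, b15=0.
p1 = XOR of data positions {3,5,7,9,11,13,15} = 0⊕1⊕1⊕1⊕0⊕0⊕0 = 1
p2 = XOR of data positions {3,6,7,10,11,14,15} = 0⊕0⊕1⊕0⊕0⊕0⊕0 = 1
p4 = XOR of data positions {5,6,7,12,13,14,15} = 1⊕0⊕1⊕0⊕0⊕0⊕0 = 0
p8 = XOR of data positions {9,10,11,12,13,14,15} = 1⊕0⊕0⊕0⊕0⊕0⊕0 = 1
Parity bits p1,p2,p4,p8 = 1101

1101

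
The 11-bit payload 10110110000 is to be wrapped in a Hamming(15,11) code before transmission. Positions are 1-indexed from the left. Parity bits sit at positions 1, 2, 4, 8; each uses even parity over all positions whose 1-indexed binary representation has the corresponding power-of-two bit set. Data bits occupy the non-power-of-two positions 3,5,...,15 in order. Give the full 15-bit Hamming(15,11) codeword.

111001100110000

Place data bits at non-power-of-two positions: b3=1, b5=0, b6=1, b7=1, b9=0, b10=1, b11=1, b12=0, b13=0, b14=0, b15=0.
p1 = XOR of data positions {3,5,7,9,11,13,15} = 1⊕0⊕1⊕0⊕1⊕0⊕0 = 1
p2 = XOR of data positions {3,6,7,10,11,14,15} = 1⊕1⊕1⊕1⊕1⊕0⊕0 = 1
p4 = XOR of data positions {5,6,7,12,13,14,15} = 0⊕1⊕1⊕0⊕0⊕0⊕0 = 0
p8 = XOR of data positions {9,10,11,12,13,14,15} = 0⊕1⊕1⊕0⊕0⊕0⊕0 = 0
Codeword b1..b15 = 111001100110000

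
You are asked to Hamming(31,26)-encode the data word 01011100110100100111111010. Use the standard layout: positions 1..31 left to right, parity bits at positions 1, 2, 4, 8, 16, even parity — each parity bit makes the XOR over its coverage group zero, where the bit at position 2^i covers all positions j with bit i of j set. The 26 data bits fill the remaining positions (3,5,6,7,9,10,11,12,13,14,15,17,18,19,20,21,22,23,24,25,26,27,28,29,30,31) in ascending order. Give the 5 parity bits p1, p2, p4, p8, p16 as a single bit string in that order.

01001

Place data bits at non-power-of-two positions: b3=0, b5=1, b6=0, b7=1, b9=1, b10=1, b11=0, b12=0, b13=1, b14=1, b15=0, b17=1, b18=0, b19=0, b20=1, b21=0, b22=0, b23=1, b24=1, b25=1, b26=1, b27=1, b28=1, b29=0, b30=1, b31=0.
p1 = XOR of data positions {3,5,7,9,11,13,15,17,19,21,23,25,27,29,31} = 0⊕1⊕1⊕1⊕0⊕1⊕0⊕1⊕0⊕0⊕1⊕1⊕1⊕0⊕0 = 0
p2 = XOR of data positions {3,6,7,10,11,14,15,18,19,22,23,26,27,30,31} = 0⊕0⊕1⊕1⊕0⊕1⊕0⊕0⊕0⊕0⊕1⊕1⊕1⊕1⊕0 = 1
p4 = XOR of data positions {5,6,7,12,13,14,15,20,21,22,23,28,29,30,31} = 1⊕0⊕1⊕0⊕1⊕1⊕0⊕1⊕0⊕0⊕1⊕1⊕0⊕1⊕0 = 0
p8 = XOR of data positions {9,10,11,12,13,14,15,24,25,26,27,28,29,30,31} = 1⊕1⊕0⊕0⊕1⊕1⊕0⊕1⊕1⊕1⊕1⊕1⊕0⊕1⊕0 = 0
p16 = XOR of data positions {17,18,19,20,21,22,23,24,25,26,27,28,29,30,31} = 1⊕0⊕0⊕1⊕0⊕0⊕1⊕1⊕1⊕1⊕1⊕1⊕0⊕1⊕0 = 1
Parity bits p1,p2,p4,p8,p16 = 01001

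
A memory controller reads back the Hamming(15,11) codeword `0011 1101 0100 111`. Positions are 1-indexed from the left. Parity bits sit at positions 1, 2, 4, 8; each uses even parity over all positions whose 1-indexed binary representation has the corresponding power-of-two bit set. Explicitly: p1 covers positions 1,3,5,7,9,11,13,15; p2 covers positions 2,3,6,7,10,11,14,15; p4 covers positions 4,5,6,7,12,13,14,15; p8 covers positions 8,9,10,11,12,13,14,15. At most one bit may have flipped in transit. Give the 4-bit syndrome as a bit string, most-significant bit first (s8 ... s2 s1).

s1: b1⊕b3⊕b5⊕b7⊕b9⊕b11⊕b13⊕b15 = 0⊕1⊕1⊕0⊕0⊕0⊕1⊕1 = 0
s2: b2⊕b3⊕b6⊕b7⊕b10⊕b11⊕b14⊕b15 = 0⊕1⊕1⊕0⊕1⊕0⊕1⊕1 = 1
s4: b4⊕b5⊕b6⊕b7⊕b12⊕b13⊕b14⊕b15 = 1⊕1⊕1⊕0⊕0⊕1⊕1⊕1 = 0
s8: b8⊕b9⊕b10⊕b11⊕b12⊕b13⊕b14⊕b15 = 1⊕0⊕1⊕0⊕0⊕1⊕1⊕1 = 1
Syndrome (s8...s1) = 1010 → position 10.

1010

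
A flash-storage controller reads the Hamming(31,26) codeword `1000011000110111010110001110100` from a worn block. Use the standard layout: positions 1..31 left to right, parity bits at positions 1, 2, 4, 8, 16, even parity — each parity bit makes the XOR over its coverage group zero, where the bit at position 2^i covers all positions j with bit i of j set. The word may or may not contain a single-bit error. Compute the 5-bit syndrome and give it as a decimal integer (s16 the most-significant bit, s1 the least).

0

s1: b1⊕b3⊕b5⊕b7⊕b9⊕b11⊕b13⊕b15⊕b17⊕b19⊕b21⊕b23⊕b25⊕b27⊕b29⊕b31 = 1⊕0⊕0⊕1⊕0⊕1⊕0⊕1⊕0⊕0⊕1⊕0⊕1⊕1⊕1⊕0 = 0
s2: b2⊕b3⊕b6⊕b7⊕b10⊕b11⊕b14⊕b15⊕b18⊕b19⊕b22⊕b23⊕b26⊕b27⊕b30⊕b31 = 0⊕0⊕1⊕1⊕0⊕1⊕1⊕1⊕1⊕0⊕0⊕0⊕1⊕1⊕0⊕0 = 0
s4: b4⊕b5⊕b6⊕b7⊕b12⊕b13⊕b14⊕b15⊕b20⊕b21⊕b22⊕b23⊕b28⊕b29⊕b30⊕b31 = 0⊕0⊕1⊕1⊕1⊕0⊕1⊕1⊕1⊕1⊕0⊕0⊕0⊕1⊕0⊕0 = 0
s8: b8⊕b9⊕b10⊕b11⊕b12⊕b13⊕b14⊕b15⊕b24⊕b25⊕b26⊕b27⊕b28⊕b29⊕b30⊕b31 = 0⊕0⊕0⊕1⊕1⊕0⊕1⊕1⊕0⊕1⊕1⊕1⊕0⊕1⊕0⊕0 = 0
s16: b16⊕b17⊕b18⊕b19⊕b20⊕b21⊕b22⊕b23⊕b24⊕b25⊕b26⊕b27⊕b28⊕b29⊕b30⊕b31 = 1⊕0⊕1⊕0⊕1⊕1⊕0⊕0⊕0⊕1⊕1⊕1⊕0⊕1⊕0⊕0 = 0
Syndrome (s16...s1) = 00000 → position 0 (no error).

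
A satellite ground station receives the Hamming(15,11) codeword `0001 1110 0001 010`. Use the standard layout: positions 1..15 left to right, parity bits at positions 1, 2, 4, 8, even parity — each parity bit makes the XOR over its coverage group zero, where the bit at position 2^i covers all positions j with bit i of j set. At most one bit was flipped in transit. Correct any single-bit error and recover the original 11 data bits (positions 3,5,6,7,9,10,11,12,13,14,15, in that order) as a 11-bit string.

01110001010

s1: b1⊕b3⊕b5⊕b7⊕b9⊕b11⊕b13⊕b15 = 0⊕0⊕1⊕1⊕0⊕0⊕0⊕0 = 0
s2: b2⊕b3⊕b6⊕b7⊕b10⊕b11⊕b14⊕b15 = 0⊕0⊕1⊕1⊕0⊕0⊕1⊕0 = 1
s4: b4⊕b5⊕b6⊕b7⊕b12⊕b13⊕b14⊕b15 = 1⊕1⊕1⊕1⊕1⊕0⊕1⊕0 = 0
s8: b8⊕b9⊕b10⊕b11⊕b12⊕b13⊕b14⊕b15 = 0⊕0⊕0⊕0⊕1⊕0⊕1⊕0 = 0
Syndrome (s8...s1) = 0010 → position 2.
Flip bit 2: corrected codeword = 010111100001010
Data bits at positions 3,5,6,7,9,10,11,12,13,14,15: 01110001010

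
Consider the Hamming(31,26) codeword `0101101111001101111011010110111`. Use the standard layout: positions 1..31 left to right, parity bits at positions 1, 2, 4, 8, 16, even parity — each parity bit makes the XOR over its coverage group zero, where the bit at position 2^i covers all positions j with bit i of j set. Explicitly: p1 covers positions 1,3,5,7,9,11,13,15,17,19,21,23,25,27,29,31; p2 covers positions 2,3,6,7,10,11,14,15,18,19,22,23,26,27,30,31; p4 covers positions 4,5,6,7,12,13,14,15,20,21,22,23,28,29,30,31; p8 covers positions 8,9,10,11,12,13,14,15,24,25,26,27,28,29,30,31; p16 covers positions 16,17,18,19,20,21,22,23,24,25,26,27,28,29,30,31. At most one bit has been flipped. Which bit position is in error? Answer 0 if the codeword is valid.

s1: b1⊕b3⊕b5⊕b7⊕b9⊕b11⊕b13⊕b15⊕b17⊕b19⊕b21⊕b23⊕b25⊕b27⊕b29⊕b31 = 0⊕0⊕1⊕1⊕1⊕0⊕1⊕0⊕1⊕1⊕1⊕0⊕0⊕1⊕1⊕1 = 0
s2: b2⊕b3⊕b6⊕b7⊕b10⊕b11⊕b14⊕b15⊕b18⊕b19⊕b22⊕b23⊕b26⊕b27⊕b30⊕b31 = 1⊕0⊕0⊕1⊕1⊕0⊕1⊕0⊕1⊕1⊕1⊕0⊕1⊕1⊕1⊕1 = 1
s4: b4⊕b5⊕b6⊕b7⊕b12⊕b13⊕b14⊕b15⊕b20⊕b21⊕b22⊕b23⊕b28⊕b29⊕b30⊕b31 = 1⊕1⊕0⊕1⊕0⊕1⊕1⊕0⊕0⊕1⊕1⊕0⊕0⊕1⊕1⊕1 = 0
s8: b8⊕b9⊕b10⊕b11⊕b12⊕b13⊕b14⊕b15⊕b24⊕b25⊕b26⊕b27⊕b28⊕b29⊕b30⊕b31 = 1⊕1⊕1⊕0⊕0⊕1⊕1⊕0⊕1⊕0⊕1⊕1⊕0⊕1⊕1⊕1 = 1
s16: b16⊕b17⊕b18⊕b19⊕b20⊕b21⊕b22⊕b23⊕b24⊕b25⊕b26⊕b27⊕b28⊕b29⊕b30⊕b31 = 1⊕1⊕1⊕1⊕0⊕1⊕1⊕0⊕1⊕0⊕1⊕1⊕0⊕1⊕1⊕1 = 0
Syndrome (s16...s1) = 01010 → position 10.

10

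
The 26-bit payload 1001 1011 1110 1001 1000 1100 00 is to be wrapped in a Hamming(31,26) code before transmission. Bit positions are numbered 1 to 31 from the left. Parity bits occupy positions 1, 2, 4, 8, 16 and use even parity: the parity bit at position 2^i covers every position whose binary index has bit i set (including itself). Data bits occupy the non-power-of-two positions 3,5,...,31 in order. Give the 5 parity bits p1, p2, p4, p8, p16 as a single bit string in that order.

01101

Place data bits at non-power-of-two positions: b3=1, b5=0, b6=0, b7=1, b9=1, b10=0, b11=1, b12=1, b13=1, b14=1, b15=1, b17=0, b18=1, b19=0, b20=0, b21=1, b22=1, b23=0, b24=0, b25=0, b26=1, b27=1, b28=0, b29=0, b30=0, b31=0.
p1 = XOR of data positions {3,5,7,9,11,13,15,17,19,21,23,25,27,29,31} = 1⊕0⊕1⊕1⊕1⊕1⊕1⊕0⊕0⊕1⊕0⊕0⊕1⊕0⊕0 = 0
p2 = XOR of data positions {3,6,7,10,11,14,15,18,19,22,23,26,27,30,31} = 1⊕0⊕1⊕0⊕1⊕1⊕1⊕1⊕0⊕1⊕0⊕1⊕1⊕0⊕0 = 1
p4 = XOR of data positions {5,6,7,12,13,14,15,20,21,22,23,28,29,30,31} = 0⊕0⊕1⊕1⊕1⊕1⊕1⊕0⊕1⊕1⊕0⊕0⊕0⊕0⊕0 = 1
p8 = XOR of data positions {9,10,11,12,13,14,15,24,25,26,27,28,29,30,31} = 1⊕0⊕1⊕1⊕1⊕1⊕1⊕0⊕0⊕1⊕1⊕0⊕0⊕0⊕0 = 0
p16 = XOR of data positions {17,18,19,20,21,22,23,24,25,26,27,28,29,30,31} = 0⊕1⊕0⊕0⊕1⊕1⊕0⊕0⊕0⊕1⊕1⊕0⊕0⊕0⊕0 = 1
Parity bits p1,p2,p4,p8,p16 = 01101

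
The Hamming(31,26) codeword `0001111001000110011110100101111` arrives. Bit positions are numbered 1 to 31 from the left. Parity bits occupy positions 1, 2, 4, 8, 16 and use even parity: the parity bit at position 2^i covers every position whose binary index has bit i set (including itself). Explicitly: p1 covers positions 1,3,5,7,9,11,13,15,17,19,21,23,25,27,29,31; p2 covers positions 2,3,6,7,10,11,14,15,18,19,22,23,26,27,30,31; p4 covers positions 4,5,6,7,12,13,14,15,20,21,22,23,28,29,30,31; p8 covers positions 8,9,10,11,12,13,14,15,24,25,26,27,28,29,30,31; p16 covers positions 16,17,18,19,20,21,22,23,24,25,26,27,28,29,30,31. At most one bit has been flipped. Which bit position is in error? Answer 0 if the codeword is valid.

6

s1: b1⊕b3⊕b5⊕b7⊕b9⊕b11⊕b13⊕b15⊕b17⊕b19⊕b21⊕b23⊕b25⊕b27⊕b29⊕b31 = 0⊕0⊕1⊕1⊕0⊕0⊕0⊕1⊕0⊕1⊕1⊕1⊕0⊕0⊕1⊕1 = 0
s2: b2⊕b3⊕b6⊕b7⊕b10⊕b11⊕b14⊕b15⊕b18⊕b19⊕b22⊕b23⊕b26⊕b27⊕b30⊕b31 = 0⊕0⊕1⊕1⊕1⊕0⊕1⊕1⊕1⊕1⊕0⊕1⊕1⊕0⊕1⊕1 = 1
s4: b4⊕b5⊕b6⊕b7⊕b12⊕b13⊕b14⊕b15⊕b20⊕b21⊕b22⊕b23⊕b28⊕b29⊕b30⊕b31 = 1⊕1⊕1⊕1⊕0⊕0⊕1⊕1⊕1⊕1⊕0⊕1⊕1⊕1⊕1⊕1 = 1
s8: b8⊕b9⊕b10⊕b11⊕b12⊕b13⊕b14⊕b15⊕b24⊕b25⊕b26⊕b27⊕b28⊕b29⊕b30⊕b31 = 0⊕0⊕1⊕0⊕0⊕0⊕1⊕1⊕0⊕0⊕1⊕0⊕1⊕1⊕1⊕1 = 0
s16: b16⊕b17⊕b18⊕b19⊕b20⊕b21⊕b22⊕b23⊕b24⊕b25⊕b26⊕b27⊕b28⊕b29⊕b30⊕b31 = 0⊕0⊕1⊕1⊕1⊕1⊕0⊕1⊕0⊕0⊕1⊕0⊕1⊕1⊕1⊕1 = 0
Syndrome (s16...s1) = 00110 → position 6.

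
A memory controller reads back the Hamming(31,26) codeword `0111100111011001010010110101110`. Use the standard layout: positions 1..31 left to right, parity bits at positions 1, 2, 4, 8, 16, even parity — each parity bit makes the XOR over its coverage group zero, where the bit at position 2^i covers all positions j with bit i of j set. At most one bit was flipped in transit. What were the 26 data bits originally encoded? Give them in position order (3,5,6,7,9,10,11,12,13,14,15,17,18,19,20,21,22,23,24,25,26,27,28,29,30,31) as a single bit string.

11001101100010010010101110

s1: b1⊕b3⊕b5⊕b7⊕b9⊕b11⊕b13⊕b15⊕b17⊕b19⊕b21⊕b23⊕b25⊕b27⊕b29⊕b31 = 0⊕1⊕1⊕0⊕1⊕0⊕1⊕0⊕0⊕0⊕1⊕1⊕0⊕0⊕1⊕0 = 1
s2: b2⊕b3⊕b6⊕b7⊕b10⊕b11⊕b14⊕b15⊕b18⊕b19⊕b22⊕b23⊕b26⊕b27⊕b30⊕b31 = 1⊕1⊕0⊕0⊕1⊕0⊕0⊕0⊕1⊕0⊕0⊕1⊕1⊕0⊕1⊕0 = 1
s4: b4⊕b5⊕b6⊕b7⊕b12⊕b13⊕b14⊕b15⊕b20⊕b21⊕b22⊕b23⊕b28⊕b29⊕b30⊕b31 = 1⊕1⊕0⊕0⊕1⊕1⊕0⊕0⊕0⊕1⊕0⊕1⊕1⊕1⊕1⊕0 = 1
s8: b8⊕b9⊕b10⊕b11⊕b12⊕b13⊕b14⊕b15⊕b24⊕b25⊕b26⊕b27⊕b28⊕b29⊕b30⊕b31 = 1⊕1⊕1⊕0⊕1⊕1⊕0⊕0⊕1⊕0⊕1⊕0⊕1⊕1⊕1⊕0 = 0
s16: b16⊕b17⊕b18⊕b19⊕b20⊕b21⊕b22⊕b23⊕b24⊕b25⊕b26⊕b27⊕b28⊕b29⊕b30⊕b31 = 1⊕0⊕1⊕0⊕0⊕1⊕0⊕1⊕1⊕0⊕1⊕0⊕1⊕1⊕1⊕0 = 1
Syndrome (s16...s1) = 10111 → position 23.
Flip bit 23: corrected codeword = 0111100111011001010010010101110
Data bits at positions 3,5,6,7,9,10,11,12,13,14,15,17,18,19,20,21,22,23,24,25,26,27,28,29,30,31: 11001101100010010010101110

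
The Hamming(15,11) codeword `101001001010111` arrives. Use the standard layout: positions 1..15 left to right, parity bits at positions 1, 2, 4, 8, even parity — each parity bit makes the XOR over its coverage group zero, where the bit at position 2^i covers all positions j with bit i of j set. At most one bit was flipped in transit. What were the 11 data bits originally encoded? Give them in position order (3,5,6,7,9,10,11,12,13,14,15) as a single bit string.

10101110111

s1: b1⊕b3⊕b5⊕b7⊕b9⊕b11⊕b13⊕b15 = 1⊕1⊕0⊕0⊕1⊕1⊕1⊕1 = 0
s2: b2⊕b3⊕b6⊕b7⊕b10⊕b11⊕b14⊕b15 = 0⊕1⊕1⊕0⊕0⊕1⊕1⊕1 = 1
s4: b4⊕b5⊕b6⊕b7⊕b12⊕b13⊕b14⊕b15 = 0⊕0⊕1⊕0⊕0⊕1⊕1⊕1 = 0
s8: b8⊕b9⊕b10⊕b11⊕b12⊕b13⊕b14⊕b15 = 0⊕1⊕0⊕1⊕0⊕1⊕1⊕1 = 1
Syndrome (s8...s1) = 1010 → position 10.
Flip bit 10: corrected codeword = 101001001110111
Data bits at positions 3,5,6,7,9,10,11,12,13,14,15: 10101110111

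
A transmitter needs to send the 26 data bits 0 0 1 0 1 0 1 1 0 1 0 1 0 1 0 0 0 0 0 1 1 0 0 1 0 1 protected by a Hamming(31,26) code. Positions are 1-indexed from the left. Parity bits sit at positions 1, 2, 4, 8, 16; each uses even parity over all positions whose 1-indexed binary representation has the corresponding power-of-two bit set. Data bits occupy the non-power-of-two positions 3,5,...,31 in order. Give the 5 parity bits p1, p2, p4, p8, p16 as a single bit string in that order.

Place data bits at non-power-of-two positions: b3=0, b5=0, b6=1, b7=0, b9=1, b10=0, b11=1, b12=1, b13=0, b14=1, b15=0, b17=1, b18=0, b19=1, b20=0, b21=0, b22=0, b23=0, b24=0, b25=1, b26=1, b27=0, b28=0, b29=1, b30=0, b31=1.
p1 = XOR of data positions {3,5,7,9,11,13,15,17,19,21,23,25,27,29,31} = 0⊕0⊕0⊕1⊕1⊕0⊕0⊕1⊕1⊕0⊕0⊕1⊕0⊕1⊕1 = 1
p2 = XOR of data positions {3,6,7,10,11,14,15,18,19,22,23,26,27,30,31} = 0⊕1⊕0⊕0⊕1⊕1⊕0⊕0⊕1⊕0⊕0⊕1⊕0⊕0⊕1 = 0
p4 = XOR of data positions {5,6,7,12,13,14,15,20,21,22,23,28,29,30,31} = 0⊕1⊕0⊕1⊕0⊕1⊕0⊕0⊕0⊕0⊕0⊕0⊕1⊕0⊕1 = 1
p8 = XOR of data positions {9,10,11,12,13,14,15,24,25,26,27,28,29,30,31} = 1⊕0⊕1⊕1⊕0⊕1⊕0⊕0⊕1⊕1⊕0⊕0⊕1⊕0⊕1 = 0
p16 = XOR of data positions {17,18,19,20,21,22,23,24,25,26,27,28,29,30,31} = 1⊕0⊕1⊕0⊕0⊕0⊕0⊕0⊕1⊕1⊕0⊕0⊕1⊕0⊕1 = 0
Parity bits p1,p2,p4,p8,p16 = 10100

10100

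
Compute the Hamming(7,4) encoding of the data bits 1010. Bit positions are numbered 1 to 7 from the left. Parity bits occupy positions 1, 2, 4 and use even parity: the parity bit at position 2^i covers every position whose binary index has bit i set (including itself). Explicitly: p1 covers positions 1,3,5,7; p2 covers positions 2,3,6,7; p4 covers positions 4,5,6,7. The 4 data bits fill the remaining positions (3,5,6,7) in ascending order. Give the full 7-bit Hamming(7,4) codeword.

1011010

Place data bits at non-power-of-two positions: b3=1, b5=0, b6=1, b7=0.
p1 = XOR of data positions {3,5,7} = 1⊕0⊕0 = 1
p2 = XOR of data positions {3,6,7} = 1⊕1⊕0 = 0
p4 = XOR of data positions {5,6,7} = 0⊕1⊕0 = 1
Codeword b1..b7 = 1011010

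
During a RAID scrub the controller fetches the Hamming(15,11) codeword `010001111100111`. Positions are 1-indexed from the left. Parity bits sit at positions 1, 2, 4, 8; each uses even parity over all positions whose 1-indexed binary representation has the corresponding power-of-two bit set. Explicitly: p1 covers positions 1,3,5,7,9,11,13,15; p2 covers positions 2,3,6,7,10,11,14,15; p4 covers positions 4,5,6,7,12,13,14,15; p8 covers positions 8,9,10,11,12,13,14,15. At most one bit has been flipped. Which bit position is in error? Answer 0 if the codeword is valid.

4

s1: b1⊕b3⊕b5⊕b7⊕b9⊕b11⊕b13⊕b15 = 0⊕0⊕0⊕1⊕1⊕0⊕1⊕1 = 0
s2: b2⊕b3⊕b6⊕b7⊕b10⊕b11⊕b14⊕b15 = 1⊕0⊕1⊕1⊕1⊕0⊕1⊕1 = 0
s4: b4⊕b5⊕b6⊕b7⊕b12⊕b13⊕b14⊕b15 = 0⊕0⊕1⊕1⊕0⊕1⊕1⊕1 = 1
s8: b8⊕b9⊕b10⊕b11⊕b12⊕b13⊕b14⊕b15 = 1⊕1⊕1⊕0⊕0⊕1⊕1⊕1 = 0
Syndrome (s8...s1) = 0100 → position 4.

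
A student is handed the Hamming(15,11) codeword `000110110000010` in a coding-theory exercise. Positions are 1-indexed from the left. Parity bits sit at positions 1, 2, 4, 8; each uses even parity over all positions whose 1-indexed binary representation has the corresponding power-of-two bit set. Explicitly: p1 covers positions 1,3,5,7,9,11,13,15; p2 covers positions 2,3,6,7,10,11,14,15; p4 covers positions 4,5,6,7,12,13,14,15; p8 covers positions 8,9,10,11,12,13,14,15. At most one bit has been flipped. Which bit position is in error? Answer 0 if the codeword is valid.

0

s1: b1⊕b3⊕b5⊕b7⊕b9⊕b11⊕b13⊕b15 = 0⊕0⊕1⊕1⊕0⊕0⊕0⊕0 = 0
s2: b2⊕b3⊕b6⊕b7⊕b10⊕b11⊕b14⊕b15 = 0⊕0⊕0⊕1⊕0⊕0⊕1⊕0 = 0
s4: b4⊕b5⊕b6⊕b7⊕b12⊕b13⊕b14⊕b15 = 1⊕1⊕0⊕1⊕0⊕0⊕1⊕0 = 0
s8: b8⊕b9⊕b10⊕b11⊕b12⊕b13⊕b14⊕b15 = 1⊕0⊕0⊕0⊕0⊕0⊕1⊕0 = 0
Syndrome (s8...s1) = 0000 → position 0 (no error).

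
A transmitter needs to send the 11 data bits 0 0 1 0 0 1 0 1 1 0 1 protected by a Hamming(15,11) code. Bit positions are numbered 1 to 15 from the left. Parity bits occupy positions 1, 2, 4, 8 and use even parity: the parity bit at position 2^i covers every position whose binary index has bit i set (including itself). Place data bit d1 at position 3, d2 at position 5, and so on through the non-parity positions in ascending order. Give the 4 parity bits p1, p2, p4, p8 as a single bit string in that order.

0100

Place data bits at non-power-of-two positions: b3=0, b5=0, b6=1, b7=0, b9=0, b10=1, b11=0, b12=1, b13=1, b14=0, b15=1.
p1 = XOR of data positions {3,5,7,9,11,13,15} = 0⊕0⊕0⊕0⊕0⊕1⊕1 = 0
p2 = XOR of data positions {3,6,7,10,11,14,15} = 0⊕1⊕0⊕1⊕0⊕0⊕1 = 1
p4 = XOR of data positions {5,6,7,12,13,14,15} = 0⊕1⊕0⊕1⊕1⊕0⊕1 = 0
p8 = XOR of data positions {9,10,11,12,13,14,15} = 0⊕1⊕0⊕1⊕1⊕0⊕1 = 0
Parity bits p1,p2,p4,p8 = 0100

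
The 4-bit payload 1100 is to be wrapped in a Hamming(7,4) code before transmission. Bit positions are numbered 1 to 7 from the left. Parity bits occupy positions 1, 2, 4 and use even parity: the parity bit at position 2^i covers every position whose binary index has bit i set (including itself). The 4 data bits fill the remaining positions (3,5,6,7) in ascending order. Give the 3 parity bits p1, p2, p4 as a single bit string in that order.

011

Place data bits at non-power-of-two positions: b3=1, b5=1, b6=0, b7=0.
p1 = XOR of data positions {3,5,7} = 1⊕1⊕0 = 0
p2 = XOR of data positions {3,6,7} = 1⊕0⊕0 = 1
p4 = XOR of data positions {5,6,7} = 1⊕0⊕0 = 1
Parity bits p1,p2,p4 = 011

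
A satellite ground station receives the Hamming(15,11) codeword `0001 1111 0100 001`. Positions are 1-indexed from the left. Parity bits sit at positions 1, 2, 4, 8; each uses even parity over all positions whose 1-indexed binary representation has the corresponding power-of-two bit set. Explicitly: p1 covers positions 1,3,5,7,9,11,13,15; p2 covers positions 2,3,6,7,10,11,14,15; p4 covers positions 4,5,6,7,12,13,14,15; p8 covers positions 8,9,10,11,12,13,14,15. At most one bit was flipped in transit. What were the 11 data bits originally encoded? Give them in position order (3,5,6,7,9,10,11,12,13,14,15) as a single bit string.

s1: b1⊕b3⊕b5⊕b7⊕b9⊕b11⊕b13⊕b15 = 0⊕0⊕1⊕1⊕0⊕0⊕0⊕1 = 1
s2: b2⊕b3⊕b6⊕b7⊕b10⊕b11⊕b14⊕b15 = 0⊕0⊕1⊕1⊕1⊕0⊕0⊕1 = 0
s4: b4⊕b5⊕b6⊕b7⊕b12⊕b13⊕b14⊕b15 = 1⊕1⊕1⊕1⊕0⊕0⊕0⊕1 = 1
s8: b8⊕b9⊕b10⊕b11⊕b12⊕b13⊕b14⊕b15 = 1⊕0⊕1⊕0⊕0⊕0⊕0⊕1 = 1
Syndrome (s8...s1) = 1101 → position 13.
Flip bit 13: corrected codeword = 000111110100101
Data bits at positions 3,5,6,7,9,10,11,12,13,14,15: 01110100101

01110100101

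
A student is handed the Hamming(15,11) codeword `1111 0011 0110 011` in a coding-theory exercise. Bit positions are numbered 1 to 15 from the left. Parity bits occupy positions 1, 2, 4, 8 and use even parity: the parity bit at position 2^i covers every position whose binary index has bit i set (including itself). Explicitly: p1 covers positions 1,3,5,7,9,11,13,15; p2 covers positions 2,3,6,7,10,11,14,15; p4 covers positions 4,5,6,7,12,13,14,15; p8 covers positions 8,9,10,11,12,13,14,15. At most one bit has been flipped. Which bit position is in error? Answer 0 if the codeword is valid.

s1: b1⊕b3⊕b5⊕b7⊕b9⊕b11⊕b13⊕b15 = 1⊕1⊕0⊕1⊕0⊕1⊕0⊕1 = 1
s2: b2⊕b3⊕b6⊕b7⊕b10⊕b11⊕b14⊕b15 = 1⊕1⊕0⊕1⊕1⊕1⊕1⊕1 = 1
s4: b4⊕b5⊕b6⊕b7⊕b12⊕b13⊕b14⊕b15 = 1⊕0⊕0⊕1⊕0⊕0⊕1⊕1 = 0
s8: b8⊕b9⊕b10⊕b11⊕b12⊕b13⊕b14⊕b15 = 1⊕0⊕1⊕1⊕0⊕0⊕1⊕1 = 1
Syndrome (s8...s1) = 1011 → position 11.

11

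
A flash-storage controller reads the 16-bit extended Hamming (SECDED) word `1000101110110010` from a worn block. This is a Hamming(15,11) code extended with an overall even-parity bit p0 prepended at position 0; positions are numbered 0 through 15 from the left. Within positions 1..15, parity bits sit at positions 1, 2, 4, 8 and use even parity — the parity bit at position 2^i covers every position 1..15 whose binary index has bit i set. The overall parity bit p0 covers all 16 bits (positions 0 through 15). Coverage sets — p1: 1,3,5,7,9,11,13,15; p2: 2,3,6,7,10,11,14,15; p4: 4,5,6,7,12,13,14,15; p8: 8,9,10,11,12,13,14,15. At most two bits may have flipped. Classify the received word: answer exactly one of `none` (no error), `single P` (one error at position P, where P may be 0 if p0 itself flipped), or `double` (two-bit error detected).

double

s1: b1⊕b3⊕b5⊕b7⊕b9⊕b11⊕b13⊕b15 = 0⊕0⊕0⊕1⊕0⊕1⊕0⊕0 = 0
s2: b2⊕b3⊕b6⊕b7⊕b10⊕b11⊕b14⊕b15 = 0⊕0⊕1⊕1⊕1⊕1⊕1⊕0 = 1
s4: b4⊕b5⊕b6⊕b7⊕b12⊕b13⊕b14⊕b15 = 1⊕0⊕1⊕1⊕0⊕0⊕1⊕0 = 0
s8: b8⊕b9⊕b10⊕b11⊕b12⊕b13⊕b14⊕b15 = 1⊕0⊕1⊕1⊕0⊕0⊕1⊕0 = 0
Syndrome (s8...s1) = 0010 → position 2.
Overall parity (XOR of all 16 bits, including p0): 1⊕0⊕0⊕0⊕1⊕0⊕1⊕1⊕1⊕0⊕1⊕1⊕0⊕0⊕1⊕0 = 0
Overall=0, syndrome position=2 → double-bit error detected (uncorrectable).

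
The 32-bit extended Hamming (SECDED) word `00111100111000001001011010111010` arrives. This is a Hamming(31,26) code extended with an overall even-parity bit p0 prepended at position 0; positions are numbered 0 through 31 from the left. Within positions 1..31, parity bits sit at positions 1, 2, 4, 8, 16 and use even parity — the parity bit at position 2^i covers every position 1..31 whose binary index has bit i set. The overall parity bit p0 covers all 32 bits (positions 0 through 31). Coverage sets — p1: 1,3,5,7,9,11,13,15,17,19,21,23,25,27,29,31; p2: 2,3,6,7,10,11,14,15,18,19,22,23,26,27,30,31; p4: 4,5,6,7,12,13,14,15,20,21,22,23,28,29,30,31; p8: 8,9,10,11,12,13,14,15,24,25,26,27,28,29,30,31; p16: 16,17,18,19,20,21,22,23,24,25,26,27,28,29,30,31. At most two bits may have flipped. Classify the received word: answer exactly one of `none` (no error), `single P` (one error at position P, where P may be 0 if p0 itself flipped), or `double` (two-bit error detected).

double

s1: b1⊕b3⊕b5⊕b7⊕b9⊕b11⊕b13⊕b15⊕b17⊕b19⊕b21⊕b23⊕b25⊕b27⊕b29⊕b31 = 0⊕1⊕1⊕0⊕1⊕0⊕0⊕0⊕0⊕1⊕1⊕0⊕0⊕1⊕0⊕0 = 0
s2: b2⊕b3⊕b6⊕b7⊕b10⊕b11⊕b14⊕b15⊕b18⊕b19⊕b22⊕b23⊕b26⊕b27⊕b30⊕b31 = 1⊕1⊕0⊕0⊕1⊕0⊕0⊕0⊕0⊕1⊕1⊕0⊕1⊕1⊕1⊕0 = 0
s4: b4⊕b5⊕b6⊕b7⊕b12⊕b13⊕b14⊕b15⊕b20⊕b21⊕b22⊕b23⊕b28⊕b29⊕b30⊕b31 = 1⊕1⊕0⊕0⊕0⊕0⊕0⊕0⊕0⊕1⊕1⊕0⊕1⊕0⊕1⊕0 = 0
s8: b8⊕b9⊕b10⊕b11⊕b12⊕b13⊕b14⊕b15⊕b24⊕b25⊕b26⊕b27⊕b28⊕b29⊕b30⊕b31 = 1⊕1⊕1⊕0⊕0⊕0⊕0⊕0⊕1⊕0⊕1⊕1⊕1⊕0⊕1⊕0 = 0
s16: b16⊕b17⊕b18⊕b19⊕b20⊕b21⊕b22⊕b23⊕b24⊕b25⊕b26⊕b27⊕b28⊕b29⊕b30⊕b31 = 1⊕0⊕0⊕1⊕0⊕1⊕1⊕0⊕1⊕0⊕1⊕1⊕1⊕0⊕1⊕0 = 1
Syndrome (s16...s1) = 10000 → position 16.
Overall parity (XOR of all 32 bits, including p0): 0⊕0⊕1⊕1⊕1⊕1⊕0⊕0⊕1⊕1⊕1⊕0⊕0⊕0⊕0⊕0⊕1⊕0⊕0⊕1⊕0⊕1⊕1⊕0⊕1⊕0⊕1⊕1⊕1⊕0⊕1⊕0 = 0
Overall=0, syndrome position=16 → double-bit error detected (uncorrectable).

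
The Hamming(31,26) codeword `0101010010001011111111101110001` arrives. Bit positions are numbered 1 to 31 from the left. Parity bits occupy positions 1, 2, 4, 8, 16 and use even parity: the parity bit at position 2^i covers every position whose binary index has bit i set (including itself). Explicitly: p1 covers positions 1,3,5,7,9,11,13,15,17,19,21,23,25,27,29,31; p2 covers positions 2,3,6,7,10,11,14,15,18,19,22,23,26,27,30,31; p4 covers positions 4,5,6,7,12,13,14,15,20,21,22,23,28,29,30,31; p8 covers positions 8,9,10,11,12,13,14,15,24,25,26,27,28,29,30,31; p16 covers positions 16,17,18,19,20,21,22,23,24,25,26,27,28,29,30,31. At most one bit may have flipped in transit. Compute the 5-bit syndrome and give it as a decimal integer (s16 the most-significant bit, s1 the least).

s1: b1⊕b3⊕b5⊕b7⊕b9⊕b11⊕b13⊕b15⊕b17⊕b19⊕b21⊕b23⊕b25⊕b27⊕b29⊕b31 = 0⊕0⊕0⊕0⊕1⊕0⊕1⊕1⊕1⊕1⊕1⊕1⊕1⊕1⊕0⊕1 = 0
s2: b2⊕b3⊕b6⊕b7⊕b10⊕b11⊕b14⊕b15⊕b18⊕b19⊕b22⊕b23⊕b26⊕b27⊕b30⊕b31 = 1⊕0⊕1⊕0⊕0⊕0⊕0⊕1⊕1⊕1⊕1⊕1⊕1⊕1⊕0⊕1 = 0
s4: b4⊕b5⊕b6⊕b7⊕b12⊕b13⊕b14⊕b15⊕b20⊕b21⊕b22⊕b23⊕b28⊕b29⊕b30⊕b31 = 1⊕0⊕1⊕0⊕0⊕1⊕0⊕1⊕1⊕1⊕1⊕1⊕0⊕0⊕0⊕1 = 1
s8: b8⊕b9⊕b10⊕b11⊕b12⊕b13⊕b14⊕b15⊕b24⊕b25⊕b26⊕b27⊕b28⊕b29⊕b30⊕b31 = 0⊕1⊕0⊕0⊕0⊕1⊕0⊕1⊕0⊕1⊕1⊕1⊕0⊕0⊕0⊕1 = 1
s16: b16⊕b17⊕b18⊕b19⊕b20⊕b21⊕b22⊕b23⊕b24⊕b25⊕b26⊕b27⊕b28⊕b29⊕b30⊕b31 = 1⊕1⊕1⊕1⊕1⊕1⊕1⊕1⊕0⊕1⊕1⊕1⊕0⊕0⊕0⊕1 = 0
Syndrome (s16...s1) = 01100 → position 12.

12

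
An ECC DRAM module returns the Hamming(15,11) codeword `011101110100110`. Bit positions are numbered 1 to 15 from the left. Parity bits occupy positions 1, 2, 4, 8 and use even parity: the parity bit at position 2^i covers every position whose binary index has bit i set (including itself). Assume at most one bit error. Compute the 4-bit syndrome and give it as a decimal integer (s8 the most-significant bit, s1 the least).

s1: b1⊕b3⊕b5⊕b7⊕b9⊕b11⊕b13⊕b15 = 0⊕1⊕0⊕1⊕0⊕0⊕1⊕0 = 1
s2: b2⊕b3⊕b6⊕b7⊕b10⊕b11⊕b14⊕b15 = 1⊕1⊕1⊕1⊕1⊕0⊕1⊕0 = 0
s4: b4⊕b5⊕b6⊕b7⊕b12⊕b13⊕b14⊕b15 = 1⊕0⊕1⊕1⊕0⊕1⊕1⊕0 = 1
s8: b8⊕b9⊕b10⊕b11⊕b12⊕b13⊕b14⊕b15 = 1⊕0⊕1⊕0⊕0⊕1⊕1⊕0 = 0
Syndrome (s8...s1) = 0101 → position 5.

5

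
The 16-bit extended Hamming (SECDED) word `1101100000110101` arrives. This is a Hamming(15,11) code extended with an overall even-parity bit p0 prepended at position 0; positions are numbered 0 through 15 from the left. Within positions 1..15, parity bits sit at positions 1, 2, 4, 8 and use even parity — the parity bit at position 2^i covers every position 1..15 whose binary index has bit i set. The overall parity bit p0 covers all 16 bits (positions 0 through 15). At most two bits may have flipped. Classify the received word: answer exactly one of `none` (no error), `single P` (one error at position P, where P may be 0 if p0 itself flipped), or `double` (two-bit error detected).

double

s1: b1⊕b3⊕b5⊕b7⊕b9⊕b11⊕b13⊕b15 = 1⊕1⊕0⊕0⊕0⊕1⊕1⊕1 = 1
s2: b2⊕b3⊕b6⊕b7⊕b10⊕b11⊕b14⊕b15 = 0⊕1⊕0⊕0⊕1⊕1⊕0⊕1 = 0
s4: b4⊕b5⊕b6⊕b7⊕b12⊕b13⊕b14⊕b15 = 1⊕0⊕0⊕0⊕0⊕1⊕0⊕1 = 1
s8: b8⊕b9⊕b10⊕b11⊕b12⊕b13⊕b14⊕b15 = 0⊕0⊕1⊕1⊕0⊕1⊕0⊕1 = 0
Syndrome (s8...s1) = 0101 → position 5.
Overall parity (XOR of all 16 bits, including p0): 1⊕1⊕0⊕1⊕1⊕0⊕0⊕0⊕0⊕0⊕1⊕1⊕0⊕1⊕0⊕1 = 0
Overall=0, syndrome position=5 → double-bit error detected (uncorrectable).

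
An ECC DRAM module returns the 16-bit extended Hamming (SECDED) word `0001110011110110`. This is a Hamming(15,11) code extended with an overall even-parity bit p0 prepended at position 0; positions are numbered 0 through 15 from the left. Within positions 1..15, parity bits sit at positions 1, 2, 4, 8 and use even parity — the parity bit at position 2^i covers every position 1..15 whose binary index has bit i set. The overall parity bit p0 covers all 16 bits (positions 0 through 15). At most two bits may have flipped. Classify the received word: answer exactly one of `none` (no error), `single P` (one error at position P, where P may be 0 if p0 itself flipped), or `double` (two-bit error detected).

s1: b1⊕b3⊕b5⊕b7⊕b9⊕b11⊕b13⊕b15 = 0⊕1⊕1⊕0⊕1⊕1⊕1⊕0 = 1
s2: b2⊕b3⊕b6⊕b7⊕b10⊕b11⊕b14⊕b15 = 0⊕1⊕0⊕0⊕1⊕1⊕1⊕0 = 0
s4: b4⊕b5⊕b6⊕b7⊕b12⊕b13⊕b14⊕b15 = 1⊕1⊕0⊕0⊕0⊕1⊕1⊕0 = 0
s8: b8⊕b9⊕b10⊕b11⊕b12⊕b13⊕b14⊕b15 = 1⊕1⊕1⊕1⊕0⊕1⊕1⊕0 = 0
Syndrome (s8...s1) = 0001 → position 1.
Overall parity (XOR of all 16 bits, including p0): 0⊕0⊕0⊕1⊕1⊕1⊕0⊕0⊕1⊕1⊕1⊕1⊕0⊕1⊕1⊕0 = 1
Overall=1, syndrome position=1 → single-bit error at position 1.

single 1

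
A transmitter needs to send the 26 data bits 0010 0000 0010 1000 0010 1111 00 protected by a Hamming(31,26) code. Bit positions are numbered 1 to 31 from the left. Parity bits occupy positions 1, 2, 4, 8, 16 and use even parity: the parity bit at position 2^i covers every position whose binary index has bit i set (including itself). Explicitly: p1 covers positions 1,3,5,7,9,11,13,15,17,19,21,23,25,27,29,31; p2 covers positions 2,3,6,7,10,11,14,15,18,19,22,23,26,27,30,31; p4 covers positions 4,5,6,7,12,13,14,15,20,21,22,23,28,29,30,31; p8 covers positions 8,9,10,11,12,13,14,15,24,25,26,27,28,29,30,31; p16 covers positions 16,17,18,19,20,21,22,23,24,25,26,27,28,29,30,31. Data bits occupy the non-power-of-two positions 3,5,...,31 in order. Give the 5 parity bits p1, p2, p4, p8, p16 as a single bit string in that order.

Place data bits at non-power-of-two positions: b3=0, b5=0, b6=1, b7=0, b9=0, b10=0, b11=0, b12=0, b13=0, b14=0, b15=1, b17=0, b18=1, b19=0, b20=0, b21=0, b22=0, b23=0, b24=1, b25=0, b26=1, b27=1, b28=1, b29=1, b30=0, b31=0.
p1 = XOR of data positions {3,5,7,9,11,13,15,17,19,21,23,25,27,29,31} = 0⊕0⊕0⊕0⊕0⊕0⊕1⊕0⊕0⊕0⊕0⊕0⊕1⊕1⊕0 = 1
p2 = XOR of data positions {3,6,7,10,11,14,15,18,19,22,23,26,27,30,31} = 0⊕1⊕0⊕0⊕0⊕0⊕1⊕1⊕0⊕0⊕0⊕1⊕1⊕0⊕0 = 1
p4 = XOR of data positions {5,6,7,12,13,14,15,20,21,22,23,28,29,30,31} = 0⊕1⊕0⊕0⊕0⊕0⊕1⊕0⊕0⊕0⊕0⊕1⊕1⊕0⊕0 = 0
p8 = XOR of data positions {9,10,11,12,13,14,15,24,25,26,27,28,29,30,31} = 0⊕0⊕0⊕0⊕0⊕0⊕1⊕1⊕0⊕1⊕1⊕1⊕1⊕0⊕0 = 0
p16 = XOR of data positions {17,18,19,20,21,22,23,24,25,26,27,28,29,30,31} = 0⊕1⊕0⊕0⊕0⊕0⊕0⊕1⊕0⊕1⊕1⊕1⊕1⊕0⊕0 = 0
Parity bits p1,p2,p4,p8,p16 = 11000

11000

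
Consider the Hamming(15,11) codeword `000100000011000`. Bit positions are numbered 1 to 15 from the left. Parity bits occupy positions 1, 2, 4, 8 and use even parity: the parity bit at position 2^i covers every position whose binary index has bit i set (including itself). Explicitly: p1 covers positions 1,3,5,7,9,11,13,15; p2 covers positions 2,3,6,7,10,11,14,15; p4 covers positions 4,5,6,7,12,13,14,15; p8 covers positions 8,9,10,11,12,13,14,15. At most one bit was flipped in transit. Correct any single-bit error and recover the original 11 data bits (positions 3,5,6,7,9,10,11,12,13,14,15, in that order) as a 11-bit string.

s1: b1⊕b3⊕b5⊕b7⊕b9⊕b11⊕b13⊕b15 = 0⊕0⊕0⊕0⊕0⊕1⊕0⊕0 = 1
s2: b2⊕b3⊕b6⊕b7⊕b10⊕b11⊕b14⊕b15 = 0⊕0⊕0⊕0⊕0⊕1⊕0⊕0 = 1
s4: b4⊕b5⊕b6⊕b7⊕b12⊕b13⊕b14⊕b15 = 1⊕0⊕0⊕0⊕1⊕0⊕0⊕0 = 0
s8: b8⊕b9⊕b10⊕b11⊕b12⊕b13⊕b14⊕b15 = 0⊕0⊕0⊕1⊕1⊕0⊕0⊕0 = 0
Syndrome (s8...s1) = 0011 → position 3.
Flip bit 3: corrected codeword = 001100000011000
Data bits at positions 3,5,6,7,9,10,11,12,13,14,15: 10000011000

10000011000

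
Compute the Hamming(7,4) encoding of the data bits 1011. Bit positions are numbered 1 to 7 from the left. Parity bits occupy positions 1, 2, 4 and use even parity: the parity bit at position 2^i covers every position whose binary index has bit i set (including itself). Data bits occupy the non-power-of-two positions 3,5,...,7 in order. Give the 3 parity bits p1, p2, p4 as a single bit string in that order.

Place data bits at non-power-of-two positions: b3=1, b5=0, b6=1, b7=1.
p1 = XOR of data positions {3,5,7} = 1⊕0⊕1 = 0
p2 = XOR of data positions {3,6,7} = 1⊕1⊕1 = 1
p4 = XOR of data positions {5,6,7} = 0⊕1⊕1 = 0
Parity bits p1,p2,p4 = 010

010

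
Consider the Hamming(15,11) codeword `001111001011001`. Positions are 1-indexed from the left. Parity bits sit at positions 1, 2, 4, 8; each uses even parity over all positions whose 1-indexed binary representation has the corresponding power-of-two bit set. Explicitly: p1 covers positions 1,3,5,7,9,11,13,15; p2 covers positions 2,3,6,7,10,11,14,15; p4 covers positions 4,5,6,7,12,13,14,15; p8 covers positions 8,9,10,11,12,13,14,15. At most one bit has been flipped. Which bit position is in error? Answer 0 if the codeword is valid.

5

s1: b1⊕b3⊕b5⊕b7⊕b9⊕b11⊕b13⊕b15 = 0⊕1⊕1⊕0⊕1⊕1⊕0⊕1 = 1
s2: b2⊕b3⊕b6⊕b7⊕b10⊕b11⊕b14⊕b15 = 0⊕1⊕1⊕0⊕0⊕1⊕0⊕1 = 0
s4: b4⊕b5⊕b6⊕b7⊕b12⊕b13⊕b14⊕b15 = 1⊕1⊕1⊕0⊕1⊕0⊕0⊕1 = 1
s8: b8⊕b9⊕b10⊕b11⊕b12⊕b13⊕b14⊕b15 = 0⊕1⊕0⊕1⊕1⊕0⊕0⊕1 = 0
Syndrome (s8...s1) = 0101 → position 5.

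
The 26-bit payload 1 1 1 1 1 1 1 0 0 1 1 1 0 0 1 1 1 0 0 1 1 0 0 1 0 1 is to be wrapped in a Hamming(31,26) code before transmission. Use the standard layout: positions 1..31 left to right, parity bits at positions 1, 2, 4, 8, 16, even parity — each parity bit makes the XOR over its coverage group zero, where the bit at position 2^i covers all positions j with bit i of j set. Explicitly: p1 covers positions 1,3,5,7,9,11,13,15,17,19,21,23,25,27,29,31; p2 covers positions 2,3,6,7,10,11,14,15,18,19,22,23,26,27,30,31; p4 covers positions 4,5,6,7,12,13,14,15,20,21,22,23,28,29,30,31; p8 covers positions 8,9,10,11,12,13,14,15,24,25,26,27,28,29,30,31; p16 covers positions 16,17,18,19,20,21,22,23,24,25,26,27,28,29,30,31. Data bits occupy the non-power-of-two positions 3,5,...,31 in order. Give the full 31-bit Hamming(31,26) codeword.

1010111111100110100111001100101

Place data bits at non-power-of-two positions: b3=1, b5=1, b6=1, b7=1, b9=1, b10=1, b11=1, b12=0, b13=0, b14=1, b15=1, b17=1, b18=0, b19=0, b20=1, b21=1, b22=1, b23=0, b24=0, b25=1, b26=1, b27=0, b28=0, b29=1, b30=0, b31=1.
p1 = XOR of data positions {3,5,7,9,11,13,15,17,19,21,23,25,27,29,31} = 1⊕1⊕1⊕1⊕1⊕0⊕1⊕1⊕0⊕1⊕0⊕1⊕0⊕1⊕1 = 1
p2 = XOR of data positions {3,6,7,10,11,14,15,18,19,22,23,26,27,30,31} = 1⊕1⊕1⊕1⊕1⊕1⊕1⊕0⊕0⊕1⊕0⊕1⊕0⊕0⊕1 = 0
p4 = XOR of data positions {5,6,7,12,13,14,15,20,21,22,23,28,29,30,31} = 1⊕1⊕1⊕0⊕0⊕1⊕1⊕1⊕1⊕1⊕0⊕0⊕1⊕0⊕1 = 0
p8 = XOR of data positions {9,10,11,12,13,14,15,24,25,26,27,28,29,30,31} = 1⊕1⊕1⊕0⊕0⊕1⊕1⊕0⊕1⊕1⊕0⊕0⊕1⊕0⊕1 = 1
p16 = XOR of data positions {17,18,19,20,21,22,23,24,25,26,27,28,29,30,31} = 1⊕0⊕0⊕1⊕1⊕1⊕0⊕0⊕1⊕1⊕0⊕0⊕1⊕0⊕1 = 0
Codeword b1..b31 = 1010111111100110100111001100101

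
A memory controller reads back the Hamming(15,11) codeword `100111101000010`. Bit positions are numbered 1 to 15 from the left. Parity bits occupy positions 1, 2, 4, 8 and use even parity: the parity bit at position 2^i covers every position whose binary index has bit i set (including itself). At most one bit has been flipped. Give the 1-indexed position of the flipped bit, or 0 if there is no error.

6

s1: b1⊕b3⊕b5⊕b7⊕b9⊕b11⊕b13⊕b15 = 1⊕0⊕1⊕1⊕1⊕0⊕0⊕0 = 0
s2: b2⊕b3⊕b6⊕b7⊕b10⊕b11⊕b14⊕b15 = 0⊕0⊕1⊕1⊕0⊕0⊕1⊕0 = 1
s4: b4⊕b5⊕b6⊕b7⊕b12⊕b13⊕b14⊕b15 = 1⊕1⊕1⊕1⊕0⊕0⊕1⊕0 = 1
s8: b8⊕b9⊕b10⊕b11⊕b12⊕b13⊕b14⊕b15 = 0⊕1⊕0⊕0⊕0⊕0⊕1⊕0 = 0
Syndrome (s8...s1) = 0110 → position 6.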